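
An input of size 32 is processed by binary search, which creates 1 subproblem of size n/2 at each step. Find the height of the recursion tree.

For divide and conquer with division factor 2:

Problem sizes at each level:
Level 0: 32
Level 1: 16
Level 2: 8
Level 3: 4
Level 4: 2
Level 5: 1

The root is level 0 and the size-1 base case is level 5 (the tree spans levels 0 through 5, i.e. 6 levels counting the root), so the depth is the number of divisions: log_2(32) = 5

The recursion tree depth is log_2(32) = 5. At each level, the problem size is divided by 2, so it takes 5 divisions to reduce to a base case of size 1. The algorithm makes 1 recursive call at each level.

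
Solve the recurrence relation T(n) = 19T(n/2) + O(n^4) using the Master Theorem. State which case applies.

Master Theorem for T(n) = 19T(n/2) + O(n^4):

a = 19, b = 2, c = 4
log_b(a) = log_2(19) = 4.2479

Case 1: c = 4 < log_2(19) = 4.2479
T(n) = O(n^(log_2 19))

For T(n) = 19T(n/2) + O(n^4): log_2(19) = 4.2479. This is Case 1 of the Master Theorem (c < log_b(a), work dominated by leaves), giving O(n^(log_2 19)).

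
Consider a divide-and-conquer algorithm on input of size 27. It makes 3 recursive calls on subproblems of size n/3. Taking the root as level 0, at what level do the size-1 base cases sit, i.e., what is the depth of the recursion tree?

For divide and conquer with division factor 3:

Problem sizes at each level:
Level 0: 27
Level 1: 9
Level 2: 3
Level 3: 1

The root is level 0 and the size-1 base case is level 3 (the tree spans levels 0 through 3, i.e. 4 levels counting the root), so the depth is the number of divisions: log_3(27) = 3

The recursion tree depth is log_3(27) = 3. At each level, the problem size is divided by 3, so it takes 3 divisions to reduce to a base case of size 1. The algorithm makes 3 recursive calls at each level.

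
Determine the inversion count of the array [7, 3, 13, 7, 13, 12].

Finding inversions in [7, 3, 13, 7, 13, 12]:

(0, 1): arr[0]=7 > arr[1]=3
(2, 3): arr[2]=13 > arr[3]=7
(2, 5): arr[2]=13 > arr[5]=12
(4, 5): arr[4]=13 > arr[5]=12

Total inversions: 4

The array has 4 inversion(s): (0,1), (2,3), (2,5), (4,5). Each pair (i,j) satisfies i < j and arr[i] > arr[j].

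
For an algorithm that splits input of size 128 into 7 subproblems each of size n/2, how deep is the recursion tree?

For divide and conquer with division factor 2:

Problem sizes at each level:
Level 0: 128
Level 1: 64
Level 2: 32
Level 3: 16
Level 4: 8
Level 5: 4
Level 6: 2
Level 7: 1

The root is level 0 and the size-1 base case is level 7 (the tree spans levels 0 through 7, i.e. 8 levels counting the root), so the depth is the number of divisions: log_2(128) = 7

The recursion tree depth is log_2(128) = 7. At each level, the problem size is divided by 2, so it takes 7 divisions to reduce to a base case of size 1. The algorithm makes 7 recursive calls at each level.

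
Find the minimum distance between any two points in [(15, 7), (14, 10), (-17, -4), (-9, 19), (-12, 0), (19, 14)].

Computing all pairwise distances among 6 points:

d((15, 7), (14, 10)) = 3.1623 <-- minimum
d((15, 7), (-17, -4)) = 33.8378
d((15, 7), (-9, 19)) = 26.8328
d((15, 7), (-12, 0)) = 27.8927
d((15, 7), (19, 14)) = 8.0623
d((14, 10), (-17, -4)) = 34.0147
d((14, 10), (-9, 19)) = 24.6982
d((14, 10), (-12, 0)) = 27.8568
d((14, 10), (19, 14)) = 6.4031
d((-17, -4), (-9, 19)) = 24.3516
d((-17, -4), (-12, 0)) = 6.4031
d((-17, -4), (19, 14)) = 40.2492
d((-9, 19), (-12, 0)) = 19.2354
d((-9, 19), (19, 14)) = 28.4429
d((-12, 0), (19, 14)) = 34.0147

Closest pair: (15, 7) and (14, 10) with distance 3.1623

The closest pair is (15, 7) and (14, 10) with Euclidean distance 3.1623. For 6 points, brute-force pairwise comparison is shown above. For large n, the divide-and-conquer algorithm (sort by x, recurse on halves, check the dividing strip) achieves O(n log n).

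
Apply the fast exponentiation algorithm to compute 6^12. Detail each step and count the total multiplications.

Computing 6^12 by squaring (build up from 6^1; each line after the first costs one multiplication):

6^1 = 6
6^2 = (6^1)^2 = 6^2 = 36
6^3 = 6 * 6^2 = 6 * 36 = 216
6^6 = (6^3)^2 = 216^2 = 46656
6^12 = (6^6)^2 = 46656^2 = 2176782336

Result: 2176782336
Multiplications needed: 4 (4 lines after 6^1)

6^12 = 2176782336. Using exponentiation by squaring, this requires 4 multiplications. The key idea: if the exponent is even, square the half-power; if odd, multiply by the base once.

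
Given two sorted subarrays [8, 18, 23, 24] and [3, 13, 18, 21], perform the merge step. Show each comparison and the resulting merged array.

Merging process:

Compare 8 vs 3: take 3 from right. Merged: [3]
Compare 8 vs 13: take 8 from left. Merged: [3, 8]
Compare 18 vs 13: take 13 from right. Merged: [3, 8, 13]
Compare 18 vs 18: take 18 from left. Merged: [3, 8, 13, 18]
Compare 23 vs 18: take 18 from right. Merged: [3, 8, 13, 18, 18]
Compare 23 vs 21: take 21 from right. Merged: [3, 8, 13, 18, 18, 21]
Append remaining from left: [23, 24]. Merged: [3, 8, 13, 18, 18, 21, 23, 24]

Final merged array: [3, 8, 13, 18, 18, 21, 23, 24]
Total comparisons: 6

The merged array is [3, 8, 13, 18, 18, 21, 23, 24], requiring 6 comparisons. The merge step runs in O(n) time where n is the total number of elements.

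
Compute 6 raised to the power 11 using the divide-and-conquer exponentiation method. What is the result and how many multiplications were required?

Computing 6^11 by squaring (build up from 6^1; each line after the first costs one multiplication):

6^1 = 6
6^2 = (6^1)^2 = 6^2 = 36
6^4 = (6^2)^2 = 36^2 = 1296
6^5 = 6 * 6^4 = 6 * 1296 = 7776
6^10 = (6^5)^2 = 7776^2 = 60466176
6^11 = 6 * 6^10 = 6 * 60466176 = 362797056

Result: 362797056
Multiplications needed: 5 (5 lines after 6^1)

6^11 = 362797056. Using exponentiation by squaring, this requires 5 multiplications. The key idea: if the exponent is even, square the half-power; if odd, multiply by the base once.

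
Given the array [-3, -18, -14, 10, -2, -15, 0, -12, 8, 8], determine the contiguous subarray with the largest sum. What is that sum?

Using Kadane's algorithm on [-3, -18, -14, 10, -2, -15, 0, -12, 8, 8]:

Scanning through the array:
Position 1 (value -18): max_ending_here = -18, max_so_far = -3
Position 2 (value -14): max_ending_here = -14, max_so_far = -3
Position 3 (value 10): max_ending_here = 10, max_so_far = 10
Position 4 (value -2): max_ending_here = 8, max_so_far = 10
Position 5 (value -15): max_ending_here = -7, max_so_far = 10
Position 6 (value 0): max_ending_here = 0, max_so_far = 10
Position 7 (value -12): max_ending_here = -12, max_so_far = 10
Position 8 (value 8): max_ending_here = 8, max_so_far = 10
Position 9 (value 8): max_ending_here = 16, max_so_far = 16

Maximum subarray: [8, 8]
Maximum sum: 16

The maximum subarray is [8, 8] with sum 16. This subarray runs from index 8 to index 9.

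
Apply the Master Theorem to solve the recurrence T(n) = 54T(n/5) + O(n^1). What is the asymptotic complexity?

Master Theorem for T(n) = 54T(n/5) + O(n^1):

a = 54, b = 5, c = 1
log_b(a) = log_5(54) = 2.4785

Case 1: c = 1 < log_5(54) = 2.4785
T(n) = O(n^(log_5 54))

For T(n) = 54T(n/5) + O(n^1): log_5(54) = 2.4785. This is Case 1 of the Master Theorem (c < log_b(a), work dominated by leaves), giving O(n^(log_5 54)).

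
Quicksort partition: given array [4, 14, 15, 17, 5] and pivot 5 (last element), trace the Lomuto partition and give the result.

Lomuto partition with pivot = 5:

Initial array: [4, 14, 15, 17, 5]

arr[0]=4 <= 5: swap with position 0, array becomes [4, 14, 15, 17, 5]
arr[1]=14 > 5: no swap
arr[2]=15 > 5: no swap
arr[3]=17 > 5: no swap

Place pivot at position 1: [4, 5, 15, 17, 14]
Pivot position: 1

After partitioning with pivot 5, the array becomes [4, 5, 15, 17, 14]. The pivot is placed at index 1. All elements to the left of the pivot are <= 5, and all elements to the right are > 5.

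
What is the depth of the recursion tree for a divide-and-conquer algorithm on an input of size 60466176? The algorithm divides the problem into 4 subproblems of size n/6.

For divide and conquer with division factor 6:

Problem sizes at each level:
Level 0: 60466176
Level 1: 10077696
Level 2: 1679616
Level 3: 279936
Level 4: 46656
Level 5: 7776
Level 6: 1296
Level 7: 216
Level 8: 36
Level 9: 6
Level 10: 1

The root is level 0 and the size-1 base case is level 10 (the tree spans levels 0 through 10, i.e. 11 levels counting the root), so the depth is the number of divisions: log_6(60466176) = 10

The recursion tree depth is log_6(60466176) = 10. At each level, the problem size is divided by 6, so it takes 10 divisions to reduce to a base case of size 1. The algorithm makes 4 recursive calls at each level.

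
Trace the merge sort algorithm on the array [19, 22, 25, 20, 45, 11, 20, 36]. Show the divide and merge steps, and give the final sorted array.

Merge sort trace:

Split: [19, 22, 25, 20, 45, 11, 20, 36] -> [19, 22, 25, 20] and [45, 11, 20, 36]
  Split: [19, 22, 25, 20] -> [19, 22] and [25, 20]
    Split: [19, 22] -> [19] and [22]
    Merge: [19] + [22] -> [19, 22]
    Split: [25, 20] -> [25] and [20]
    Merge: [25] + [20] -> [20, 25]
  Merge: [19, 22] + [20, 25] -> [19, 20, 22, 25]
  Split: [45, 11, 20, 36] -> [45, 11] and [20, 36]
    Split: [45, 11] -> [45] and [11]
    Merge: [45] + [11] -> [11, 45]
    Split: [20, 36] -> [20] and [36]
    Merge: [20] + [36] -> [20, 36]
  Merge: [11, 45] + [20, 36] -> [11, 20, 36, 45]
Merge: [19, 20, 22, 25] + [11, 20, 36, 45] -> [11, 19, 20, 20, 22, 25, 36, 45]

Final sorted array: [11, 19, 20, 20, 22, 25, 36, 45]

The merge sort proceeds by recursively splitting the array and merging sorted halves.
After all merges, the sorted array is [11, 19, 20, 20, 22, 25, 36, 45].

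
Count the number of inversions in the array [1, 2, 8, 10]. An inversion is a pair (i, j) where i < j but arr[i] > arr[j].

Finding inversions in [1, 2, 8, 10]:


Total inversions: 0

The array has 0 inversions. It is already sorted.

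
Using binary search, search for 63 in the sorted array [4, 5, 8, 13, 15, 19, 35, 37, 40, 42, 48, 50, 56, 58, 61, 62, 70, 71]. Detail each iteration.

Binary search for 63 in [4, 5, 8, 13, 15, 19, 35, 37, 40, 42, 48, 50, 56, 58, 61, 62, 70, 71]:

lo=0, hi=17, mid=8, arr[mid]=40 -> 40 < 63, search right half
lo=9, hi=17, mid=13, arr[mid]=58 -> 58 < 63, search right half
lo=14, hi=17, mid=15, arr[mid]=62 -> 62 < 63, search right half
lo=16, hi=17, mid=16, arr[mid]=70 -> 70 > 63, search left half
lo=16 > hi=15, target 63 not found

Binary search determines that 63 is not in the array after 4 comparisons. The search space was exhausted without finding the target.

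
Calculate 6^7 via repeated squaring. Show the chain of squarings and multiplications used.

Computing 6^7 by squaring (build up from 6^1; each line after the first costs one multiplication):

6^1 = 6
6^2 = (6^1)^2 = 6^2 = 36
6^3 = 6 * 6^2 = 6 * 36 = 216
6^6 = (6^3)^2 = 216^2 = 46656
6^7 = 6 * 6^6 = 6 * 46656 = 279936

Result: 279936
Multiplications needed: 4 (4 lines after 6^1)

6^7 = 279936. Using exponentiation by squaring, this requires 4 multiplications. The key idea: if the exponent is even, square the half-power; if odd, multiply by the base once.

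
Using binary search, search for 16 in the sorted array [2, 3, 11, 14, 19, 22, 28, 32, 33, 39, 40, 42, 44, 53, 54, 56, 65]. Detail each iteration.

Binary search for 16 in [2, 3, 11, 14, 19, 22, 28, 32, 33, 39, 40, 42, 44, 53, 54, 56, 65]:

lo=0, hi=16, mid=8, arr[mid]=33 -> 33 > 16, search left half
lo=0, hi=7, mid=3, arr[mid]=14 -> 14 < 16, search right half
lo=4, hi=7, mid=5, arr[mid]=22 -> 22 > 16, search left half
lo=4, hi=4, mid=4, arr[mid]=19 -> 19 > 16, search left half
lo=4 > hi=3, target 16 not found

Binary search determines that 16 is not in the array after 4 comparisons. The search space was exhausted without finding the target.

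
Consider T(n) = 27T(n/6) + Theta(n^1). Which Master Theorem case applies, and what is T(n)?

Master Theorem for T(n) = 27T(n/6) + O(n^1):

a = 27, b = 6, c = 1
log_b(a) = log_6(27) = 1.8394

Case 1: c = 1 < log_6(27) = 1.8394
T(n) = O(n^(log_6 27))

For T(n) = 27T(n/6) + O(n^1): log_6(27) = 1.8394. This is Case 1 of the Master Theorem (c < log_b(a), work dominated by leaves), giving O(n^(log_6 27)).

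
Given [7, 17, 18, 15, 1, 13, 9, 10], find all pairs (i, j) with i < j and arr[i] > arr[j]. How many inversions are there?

Finding inversions in [7, 17, 18, 15, 1, 13, 9, 10]:

(0, 4): arr[0]=7 > arr[4]=1
(1, 3): arr[1]=17 > arr[3]=15
(1, 4): arr[1]=17 > arr[4]=1
(1, 5): arr[1]=17 > arr[5]=13
(1, 6): arr[1]=17 > arr[6]=9
(1, 7): arr[1]=17 > arr[7]=10
(2, 3): arr[2]=18 > arr[3]=15
(2, 4): arr[2]=18 > arr[4]=1
(2, 5): arr[2]=18 > arr[5]=13
(2, 6): arr[2]=18 > arr[6]=9
(2, 7): arr[2]=18 > arr[7]=10
(3, 4): arr[3]=15 > arr[4]=1
(3, 5): arr[3]=15 > arr[5]=13
(3, 6): arr[3]=15 > arr[6]=9
(3, 7): arr[3]=15 > arr[7]=10
(5, 6): arr[5]=13 > arr[6]=9
(5, 7): arr[5]=13 > arr[7]=10

Total inversions: 17

The array has 17 inversion(s): (0,4), (1,3), (1,4), (1,5), (1,6), (1,7), (2,3), (2,4), (2,5), (2,6), (2,7), (3,4), (3,5), (3,6), (3,7), (5,6), (5,7). Each pair (i,j) satisfies i < j and arr[i] > arr[j].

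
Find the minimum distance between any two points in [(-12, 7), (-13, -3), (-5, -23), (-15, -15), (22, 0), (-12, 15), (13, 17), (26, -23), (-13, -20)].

Computing all pairwise distances among 9 points:

d((-12, 7), (-13, -3)) = 10.0499
d((-12, 7), (-5, -23)) = 30.8058
d((-12, 7), (-15, -15)) = 22.2036
d((-12, 7), (22, 0)) = 34.7131
d((-12, 7), (-12, 15)) = 8.0
d((-12, 7), (13, 17)) = 26.9258
d((-12, 7), (26, -23)) = 48.4149
d((-12, 7), (-13, -20)) = 27.0185
d((-13, -3), (-5, -23)) = 21.5407
d((-13, -3), (-15, -15)) = 12.1655
d((-13, -3), (22, 0)) = 35.1283
d((-13, -3), (-12, 15)) = 18.0278
d((-13, -3), (13, 17)) = 32.8024
d((-13, -3), (26, -23)) = 43.8292
d((-13, -3), (-13, -20)) = 17.0
d((-5, -23), (-15, -15)) = 12.8062
d((-5, -23), (22, 0)) = 35.4683
d((-5, -23), (-12, 15)) = 38.6394
d((-5, -23), (13, 17)) = 43.8634
d((-5, -23), (26, -23)) = 31.0
d((-5, -23), (-13, -20)) = 8.544
d((-15, -15), (22, 0)) = 39.9249
d((-15, -15), (-12, 15)) = 30.1496
d((-15, -15), (13, 17)) = 42.5206
d((-15, -15), (26, -23)) = 41.7732
d((-15, -15), (-13, -20)) = 5.3852 <-- minimum
d((22, 0), (-12, 15)) = 37.1618
d((22, 0), (13, 17)) = 19.2354
d((22, 0), (26, -23)) = 23.3452
d((22, 0), (-13, -20)) = 40.3113
d((-12, 15), (13, 17)) = 25.0799
d((-12, 15), (26, -23)) = 53.7401
d((-12, 15), (-13, -20)) = 35.0143
d((13, 17), (26, -23)) = 42.0595
d((13, 17), (-13, -20)) = 45.2217
d((26, -23), (-13, -20)) = 39.1152

Closest pair: (-15, -15) and (-13, -20) with distance 5.3852

The closest pair is (-15, -15) and (-13, -20) with Euclidean distance 5.3852. For 9 points, brute-force pairwise comparison is shown above. For large n, the divide-and-conquer algorithm (sort by x, recurse on halves, check the dividing strip) achieves O(n log n).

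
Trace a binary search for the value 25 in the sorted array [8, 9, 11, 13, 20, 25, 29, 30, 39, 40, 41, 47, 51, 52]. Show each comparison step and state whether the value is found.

Binary search for 25 in [8, 9, 11, 13, 20, 25, 29, 30, 39, 40, 41, 47, 51, 52]:

lo=0, hi=13, mid=6, arr[mid]=29 -> 29 > 25, search left half
lo=0, hi=5, mid=2, arr[mid]=11 -> 11 < 25, search right half
lo=3, hi=5, mid=4, arr[mid]=20 -> 20 < 25, search right half
lo=5, hi=5, mid=5, arr[mid]=25 -> Found target at index 5!

Binary search finds 25 at index 5 after 4 comparisons. The search repeatedly halves the search space by comparing with the middle element.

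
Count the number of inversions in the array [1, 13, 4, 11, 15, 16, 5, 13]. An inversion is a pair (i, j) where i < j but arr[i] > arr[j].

Finding inversions in [1, 13, 4, 11, 15, 16, 5, 13]:

(1, 2): arr[1]=13 > arr[2]=4
(1, 3): arr[1]=13 > arr[3]=11
(1, 6): arr[1]=13 > arr[6]=5
(3, 6): arr[3]=11 > arr[6]=5
(4, 6): arr[4]=15 > arr[6]=5
(4, 7): arr[4]=15 > arr[7]=13
(5, 6): arr[5]=16 > arr[6]=5
(5, 7): arr[5]=16 > arr[7]=13

Total inversions: 8

The array has 8 inversion(s): (1,2), (1,3), (1,6), (3,6), (4,6), (4,7), (5,6), (5,7). Each pair (i,j) satisfies i < j and arr[i] > arr[j].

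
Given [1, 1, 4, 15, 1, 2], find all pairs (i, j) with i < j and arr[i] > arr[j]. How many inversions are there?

Finding inversions in [1, 1, 4, 15, 1, 2]:

(2, 4): arr[2]=4 > arr[4]=1
(2, 5): arr[2]=4 > arr[5]=2
(3, 4): arr[3]=15 > arr[4]=1
(3, 5): arr[3]=15 > arr[5]=2

Total inversions: 4

The array has 4 inversion(s): (2,4), (2,5), (3,4), (3,5). Each pair (i,j) satisfies i < j and arr[i] > arr[j].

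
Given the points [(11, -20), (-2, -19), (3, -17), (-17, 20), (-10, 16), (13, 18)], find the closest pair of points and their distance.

Computing all pairwise distances among 6 points:

d((11, -20), (-2, -19)) = 13.0384
d((11, -20), (3, -17)) = 8.544
d((11, -20), (-17, 20)) = 48.8262
d((11, -20), (-10, 16)) = 41.6773
d((11, -20), (13, 18)) = 38.0526
d((-2, -19), (3, -17)) = 5.3852 <-- minimum
d((-2, -19), (-17, 20)) = 41.7852
d((-2, -19), (-10, 16)) = 35.9026
d((-2, -19), (13, 18)) = 39.9249
d((3, -17), (-17, 20)) = 42.0595
d((3, -17), (-10, 16)) = 35.4683
d((3, -17), (13, 18)) = 36.4005
d((-17, 20), (-10, 16)) = 8.0623
d((-17, 20), (13, 18)) = 30.0666
d((-10, 16), (13, 18)) = 23.0868

Closest pair: (-2, -19) and (3, -17) with distance 5.3852

The closest pair is (-2, -19) and (3, -17) with Euclidean distance 5.3852. For 6 points, brute-force pairwise comparison is shown above. For large n, the divide-and-conquer algorithm (sort by x, recurse on halves, check the dividing strip) achieves O(n log n).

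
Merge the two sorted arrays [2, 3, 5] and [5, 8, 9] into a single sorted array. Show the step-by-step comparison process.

Merging process:

Compare 2 vs 5: take 2 from left. Merged: [2]
Compare 3 vs 5: take 3 from left. Merged: [2, 3]
Compare 5 vs 5: take 5 from left. Merged: [2, 3, 5]
Append remaining from right: [5, 8, 9]. Merged: [2, 3, 5, 5, 8, 9]

Final merged array: [2, 3, 5, 5, 8, 9]
Total comparisons: 3

The merged array is [2, 3, 5, 5, 8, 9], requiring 3 comparisons. The merge step runs in O(n) time where n is the total number of elements.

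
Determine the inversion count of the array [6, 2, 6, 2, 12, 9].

Finding inversions in [6, 2, 6, 2, 12, 9]:

(0, 1): arr[0]=6 > arr[1]=2
(0, 3): arr[0]=6 > arr[3]=2
(2, 3): arr[2]=6 > arr[3]=2
(4, 5): arr[4]=12 > arr[5]=9

Total inversions: 4

The array has 4 inversion(s): (0,1), (0,3), (2,3), (4,5). Each pair (i,j) satisfies i < j and arr[i] > arr[j].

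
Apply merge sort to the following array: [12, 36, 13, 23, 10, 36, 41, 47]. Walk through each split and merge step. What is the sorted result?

Merge sort trace:

Split: [12, 36, 13, 23, 10, 36, 41, 47] -> [12, 36, 13, 23] and [10, 36, 41, 47]
  Split: [12, 36, 13, 23] -> [12, 36] and [13, 23]
    Split: [12, 36] -> [12] and [36]
    Merge: [12] + [36] -> [12, 36]
    Split: [13, 23] -> [13] and [23]
    Merge: [13] + [23] -> [13, 23]
  Merge: [12, 36] + [13, 23] -> [12, 13, 23, 36]
  Split: [10, 36, 41, 47] -> [10, 36] and [41, 47]
    Split: [10, 36] -> [10] and [36]
    Merge: [10] + [36] -> [10, 36]
    Split: [41, 47] -> [41] and [47]
    Merge: [41] + [47] -> [41, 47]
  Merge: [10, 36] + [41, 47] -> [10, 36, 41, 47]
Merge: [12, 13, 23, 36] + [10, 36, 41, 47] -> [10, 12, 13, 23, 36, 36, 41, 47]

Final sorted array: [10, 12, 13, 23, 36, 36, 41, 47]

The merge sort proceeds by recursively splitting the array and merging sorted halves.
After all merges, the sorted array is [10, 12, 13, 23, 36, 36, 41, 47].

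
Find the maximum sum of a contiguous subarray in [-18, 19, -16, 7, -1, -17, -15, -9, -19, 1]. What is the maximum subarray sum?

Using Kadane's algorithm on [-18, 19, -16, 7, -1, -17, -15, -9, -19, 1]:

Scanning through the array:
Position 1 (value 19): max_ending_here = 19, max_so_far = 19
Position 2 (value -16): max_ending_here = 3, max_so_far = 19
Position 3 (value 7): max_ending_here = 10, max_so_far = 19
Position 4 (value -1): max_ending_here = 9, max_so_far = 19
Position 5 (value -17): max_ending_here = -8, max_so_far = 19
Position 6 (value -15): max_ending_here = -15, max_so_far = 19
Position 7 (value -9): max_ending_here = -9, max_so_far = 19
Position 8 (value -19): max_ending_here = -19, max_so_far = 19
Position 9 (value 1): max_ending_here = 1, max_so_far = 19

Maximum subarray: [19]
Maximum sum: 19

The maximum subarray is [19] with sum 19. This subarray runs from index 1 to index 1.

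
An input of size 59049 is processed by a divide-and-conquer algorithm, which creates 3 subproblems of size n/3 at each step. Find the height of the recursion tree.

For divide and conquer with division factor 3:

Problem sizes at each level:
Level 0: 59049
Level 1: 19683
Level 2: 6561
Level 3: 2187
Level 4: 729
Level 5: 243
Level 6: 81
Level 7: 27
Level 8: 9
Level 9: 3
Level 10: 1

The root is level 0 and the size-1 base case is level 10 (the tree spans levels 0 through 10, i.e. 11 levels counting the root), so the depth is the number of divisions: log_3(59049) = 10

The recursion tree depth is log_3(59049) = 10. At each level, the problem size is divided by 3, so it takes 10 divisions to reduce to a base case of size 1. The algorithm makes 3 recursive calls at each level.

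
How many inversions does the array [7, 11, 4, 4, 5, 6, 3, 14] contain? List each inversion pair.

Finding inversions in [7, 11, 4, 4, 5, 6, 3, 14]:

(0, 2): arr[0]=7 > arr[2]=4
(0, 3): arr[0]=7 > arr[3]=4
(0, 4): arr[0]=7 > arr[4]=5
(0, 5): arr[0]=7 > arr[5]=6
(0, 6): arr[0]=7 > arr[6]=3
(1, 2): arr[1]=11 > arr[2]=4
(1, 3): arr[1]=11 > arr[3]=4
(1, 4): arr[1]=11 > arr[4]=5
(1, 5): arr[1]=11 > arr[5]=6
(1, 6): arr[1]=11 > arr[6]=3
(2, 6): arr[2]=4 > arr[6]=3
(3, 6): arr[3]=4 > arr[6]=3
(4, 6): arr[4]=5 > arr[6]=3
(5, 6): arr[5]=6 > arr[6]=3

Total inversions: 14

The array has 14 inversion(s): (0,2), (0,3), (0,4), (0,5), (0,6), (1,2), (1,3), (1,4), (1,5), (1,6), (2,6), (3,6), (4,6), (5,6). Each pair (i,j) satisfies i < j and arr[i] > arr[j].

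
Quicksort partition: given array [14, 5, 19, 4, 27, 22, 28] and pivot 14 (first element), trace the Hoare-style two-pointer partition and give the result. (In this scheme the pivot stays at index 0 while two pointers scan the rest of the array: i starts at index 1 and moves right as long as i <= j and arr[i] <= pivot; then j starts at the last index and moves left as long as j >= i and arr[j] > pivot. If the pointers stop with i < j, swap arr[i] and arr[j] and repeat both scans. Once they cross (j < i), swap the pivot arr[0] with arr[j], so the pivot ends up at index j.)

Hoare-style two-pointer partition with pivot = 14:

Initial array: [14, 5, 19, 4, 27, 22, 28]

Pointers start at i = 1, j = 6.
i stops at index 2 (arr[2]=19 > 14), j stops at index 3 (arr[3]=4 <= 14): swap arr[2] and arr[3], array becomes [14, 5, 4, 19, 27, 22, 28]
i ends at 3, j ends at 2: the pointers have crossed (j < i), so scanning stops.

Swap pivot arr[0] with arr[2] to place pivot at position 2: [4, 5, 14, 19, 27, 22, 28]
Pivot position: 2

After partitioning with pivot 14, the array becomes [4, 5, 14, 19, 27, 22, 28]. The pivot is placed at index 2. All elements to the left of the pivot are <= 14, and all elements to the right are > 14.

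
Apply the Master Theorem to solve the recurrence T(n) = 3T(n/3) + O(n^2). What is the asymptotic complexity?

Master Theorem for T(n) = 3T(n/3) + O(n^2):

a = 3, b = 3, c = 2
log_b(a) = log_3(3) = 1.0000

Case 3: c = 2 > log_3(3) = 1.0000
T(n) = O(n^2) = O(n^2)

For T(n) = 3T(n/3) + O(n^2): log_3(3) = 1.0000. This is Case 3 of the Master Theorem (c > log_b(a), work dominated by root), giving O(n^2).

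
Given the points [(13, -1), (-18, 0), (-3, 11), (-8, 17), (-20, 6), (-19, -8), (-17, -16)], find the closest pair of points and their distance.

Computing all pairwise distances among 7 points:

d((13, -1), (-18, 0)) = 31.0161
d((13, -1), (-3, 11)) = 20.0
d((13, -1), (-8, 17)) = 27.6586
d((13, -1), (-20, 6)) = 33.7343
d((13, -1), (-19, -8)) = 32.7567
d((13, -1), (-17, -16)) = 33.541
d((-18, 0), (-3, 11)) = 18.6011
d((-18, 0), (-8, 17)) = 19.7231
d((-18, 0), (-20, 6)) = 6.3246 <-- minimum
d((-18, 0), (-19, -8)) = 8.0623
d((-18, 0), (-17, -16)) = 16.0312
d((-3, 11), (-8, 17)) = 7.8102
d((-3, 11), (-20, 6)) = 17.72
d((-3, 11), (-19, -8)) = 24.8395
d((-3, 11), (-17, -16)) = 30.4138
d((-8, 17), (-20, 6)) = 16.2788
d((-8, 17), (-19, -8)) = 27.313
d((-8, 17), (-17, -16)) = 34.2053
d((-20, 6), (-19, -8)) = 14.0357
d((-20, 6), (-17, -16)) = 22.2036
d((-19, -8), (-17, -16)) = 8.2462

Closest pair: (-18, 0) and (-20, 6) with distance 6.3246

The closest pair is (-18, 0) and (-20, 6) with Euclidean distance 6.3246. For 7 points, brute-force pairwise comparison is shown above. For large n, the divide-and-conquer algorithm (sort by x, recurse on halves, check the dividing strip) achieves O(n log n).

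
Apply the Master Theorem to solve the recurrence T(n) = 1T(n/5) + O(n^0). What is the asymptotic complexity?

Master Theorem for T(n) = 1T(n/5) + O(n^0):

a = 1, b = 5, c = 0
log_b(a) = log_5(1) = 0.0000

Case 2: c = 0 = log_5(1) = 0.0000
T(n) = O(n^0 log n) = O(log n)

For T(n) = 1T(n/5) + O(n^0): log_5(1) = 0.0000. This is Case 2 of the Master Theorem (c = log_b(a), equal work at all levels), giving O(log n).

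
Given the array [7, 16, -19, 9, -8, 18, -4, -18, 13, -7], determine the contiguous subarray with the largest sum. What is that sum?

Using Kadane's algorithm on [7, 16, -19, 9, -8, 18, -4, -18, 13, -7]:

Scanning through the array:
Position 1 (value 16): max_ending_here = 23, max_so_far = 23
Position 2 (value -19): max_ending_here = 4, max_so_far = 23
Position 3 (value 9): max_ending_here = 13, max_so_far = 23
Position 4 (value -8): max_ending_here = 5, max_so_far = 23
Position 5 (value 18): max_ending_here = 23, max_so_far = 23
Position 6 (value -4): max_ending_here = 19, max_so_far = 23
Position 7 (value -18): max_ending_here = 1, max_so_far = 23
Position 8 (value 13): max_ending_here = 14, max_so_far = 23
Position 9 (value -7): max_ending_here = 7, max_so_far = 23

Maximum subarray: [7, 16]
Maximum sum: 23

The maximum subarray is [7, 16] with sum 23. This subarray runs from index 0 to index 1.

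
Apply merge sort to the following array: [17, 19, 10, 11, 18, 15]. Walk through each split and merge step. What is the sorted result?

Merge sort trace:

Split: [17, 19, 10, 11, 18, 15] -> [17, 19, 10] and [11, 18, 15]
  Split: [17, 19, 10] -> [17] and [19, 10]
    Split: [19, 10] -> [19] and [10]
    Merge: [19] + [10] -> [10, 19]
  Merge: [17] + [10, 19] -> [10, 17, 19]
  Split: [11, 18, 15] -> [11] and [18, 15]
    Split: [18, 15] -> [18] and [15]
    Merge: [18] + [15] -> [15, 18]
  Merge: [11] + [15, 18] -> [11, 15, 18]
Merge: [10, 17, 19] + [11, 15, 18] -> [10, 11, 15, 17, 18, 19]

Final sorted array: [10, 11, 15, 17, 18, 19]

The merge sort proceeds by recursively splitting the array and merging sorted halves.
After all merges, the sorted array is [10, 11, 15, 17, 18, 19].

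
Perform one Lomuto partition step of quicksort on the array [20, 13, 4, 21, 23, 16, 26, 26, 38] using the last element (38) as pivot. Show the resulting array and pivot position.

Lomuto partition with pivot = 38:

Initial array: [20, 13, 4, 21, 23, 16, 26, 26, 38]

arr[0]=20 <= 38: swap with position 0, array becomes [20, 13, 4, 21, 23, 16, 26, 26, 38]
arr[1]=13 <= 38: swap with position 1, array becomes [20, 13, 4, 21, 23, 16, 26, 26, 38]
arr[2]=4 <= 38: swap with position 2, array becomes [20, 13, 4, 21, 23, 16, 26, 26, 38]
arr[3]=21 <= 38: swap with position 3, array becomes [20, 13, 4, 21, 23, 16, 26, 26, 38]
arr[4]=23 <= 38: swap with position 4, array becomes [20, 13, 4, 21, 23, 16, 26, 26, 38]
arr[5]=16 <= 38: swap with position 5, array becomes [20, 13, 4, 21, 23, 16, 26, 26, 38]
arr[6]=26 <= 38: swap with position 6, array becomes [20, 13, 4, 21, 23, 16, 26, 26, 38]
arr[7]=26 <= 38: swap with position 7, array becomes [20, 13, 4, 21, 23, 16, 26, 26, 38]

Place pivot at position 8: [20, 13, 4, 21, 23, 16, 26, 26, 38]
Pivot position: 8

After partitioning with pivot 38, the array becomes [20, 13, 4, 21, 23, 16, 26, 26, 38]. The pivot is placed at index 8. All elements to the left of the pivot are <= 38, and all elements to the right are > 38.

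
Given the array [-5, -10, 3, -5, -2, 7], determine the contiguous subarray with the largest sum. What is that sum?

Using Kadane's algorithm on [-5, -10, 3, -5, -2, 7]:

Scanning through the array:
Position 1 (value -10): max_ending_here = -10, max_so_far = -5
Position 2 (value 3): max_ending_here = 3, max_so_far = 3
Position 3 (value -5): max_ending_here = -2, max_so_far = 3
Position 4 (value -2): max_ending_here = -2, max_so_far = 3
Position 5 (value 7): max_ending_here = 7, max_so_far = 7

Maximum subarray: [7]
Maximum sum: 7

The maximum subarray is [7] with sum 7. This subarray runs from index 5 to index 5.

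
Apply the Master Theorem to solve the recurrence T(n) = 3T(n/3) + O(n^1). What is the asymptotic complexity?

Master Theorem for T(n) = 3T(n/3) + O(n^1):

a = 3, b = 3, c = 1
log_b(a) = log_3(3) = 1.0000

Case 2: c = 1 = log_3(3) = 1.0000
T(n) = O(n^1 log n) = O(n log n)

For T(n) = 3T(n/3) + O(n^1): log_3(3) = 1.0000. This is Case 2 of the Master Theorem (c = log_b(a), equal work at all levels), giving O(n log n).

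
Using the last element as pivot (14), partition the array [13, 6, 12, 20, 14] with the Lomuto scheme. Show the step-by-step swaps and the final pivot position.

Lomuto partition with pivot = 14:

Initial array: [13, 6, 12, 20, 14]

arr[0]=13 <= 14: swap with position 0, array becomes [13, 6, 12, 20, 14]
arr[1]=6 <= 14: swap with position 1, array becomes [13, 6, 12, 20, 14]
arr[2]=12 <= 14: swap with position 2, array becomes [13, 6, 12, 20, 14]
arr[3]=20 > 14: no swap

Place pivot at position 3: [13, 6, 12, 14, 20]
Pivot position: 3

After partitioning with pivot 14, the array becomes [13, 6, 12, 14, 20]. The pivot is placed at index 3. All elements to the left of the pivot are <= 14, and all elements to the right are > 14.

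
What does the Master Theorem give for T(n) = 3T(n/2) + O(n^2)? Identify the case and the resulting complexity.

Master Theorem for T(n) = 3T(n/2) + O(n^2):

a = 3, b = 2, c = 2
log_b(a) = log_2(3) = 1.5850

Case 3: c = 2 > log_2(3) = 1.5850
T(n) = O(n^2) = O(n^2)

For T(n) = 3T(n/2) + O(n^2): log_2(3) = 1.5850. This is Case 3 of the Master Theorem (c > log_b(a), work dominated by root), giving O(n^2).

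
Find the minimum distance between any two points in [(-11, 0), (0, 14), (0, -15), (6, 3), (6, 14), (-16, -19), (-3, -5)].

Computing all pairwise distances among 7 points:

d((-11, 0), (0, 14)) = 17.8045
d((-11, 0), (0, -15)) = 18.6011
d((-11, 0), (6, 3)) = 17.2627
d((-11, 0), (6, 14)) = 22.0227
d((-11, 0), (-16, -19)) = 19.6469
d((-11, 0), (-3, -5)) = 9.434
d((0, 14), (0, -15)) = 29.0
d((0, 14), (6, 3)) = 12.53
d((0, 14), (6, 14)) = 6.0 <-- minimum
d((0, 14), (-16, -19)) = 36.6742
d((0, 14), (-3, -5)) = 19.2354
d((0, -15), (6, 3)) = 18.9737
d((0, -15), (6, 14)) = 29.6142
d((0, -15), (-16, -19)) = 16.4924
d((0, -15), (-3, -5)) = 10.4403
d((6, 3), (6, 14)) = 11.0
d((6, 3), (-16, -19)) = 31.1127
d((6, 3), (-3, -5)) = 12.0416
d((6, 14), (-16, -19)) = 39.6611
d((6, 14), (-3, -5)) = 21.0238
d((-16, -19), (-3, -5)) = 19.105

Closest pair: (0, 14) and (6, 14) with distance 6.0

The closest pair is (0, 14) and (6, 14) with Euclidean distance 6.0. For 7 points, brute-force pairwise comparison is shown above. For large n, the divide-and-conquer algorithm (sort by x, recurse on halves, check the dividing strip) achieves O(n log n).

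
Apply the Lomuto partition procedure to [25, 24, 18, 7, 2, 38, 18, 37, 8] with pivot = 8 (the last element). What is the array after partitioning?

Lomuto partition with pivot = 8:

Initial array: [25, 24, 18, 7, 2, 38, 18, 37, 8]

arr[0]=25 > 8: no swap
arr[1]=24 > 8: no swap
arr[2]=18 > 8: no swap
arr[3]=7 <= 8: swap with position 0, array becomes [7, 24, 18, 25, 2, 38, 18, 37, 8]
arr[4]=2 <= 8: swap with position 1, array becomes [7, 2, 18, 25, 24, 38, 18, 37, 8]
arr[5]=38 > 8: no swap
arr[6]=18 > 8: no swap
arr[7]=37 > 8: no swap

Place pivot at position 2: [7, 2, 8, 25, 24, 38, 18, 37, 18]
Pivot position: 2

After partitioning with pivot 8, the array becomes [7, 2, 8, 25, 24, 38, 18, 37, 18]. The pivot is placed at index 2. All elements to the left of the pivot are <= 8, and all elements to the right are > 8.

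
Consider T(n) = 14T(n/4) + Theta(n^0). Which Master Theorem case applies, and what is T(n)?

Master Theorem for T(n) = 14T(n/4) + O(n^0):

a = 14, b = 4, c = 0
log_b(a) = log_4(14) = 1.9037

Case 1: c = 0 < log_4(14) = 1.9037
T(n) = O(n^(log_4 14))

For T(n) = 14T(n/4) + O(n^0): log_4(14) = 1.9037. This is Case 1 of the Master Theorem (c < log_b(a), work dominated by leaves), giving O(n^(log_4 14)).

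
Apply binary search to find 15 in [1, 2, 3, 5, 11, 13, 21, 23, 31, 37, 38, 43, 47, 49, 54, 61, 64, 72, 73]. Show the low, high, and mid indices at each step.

Binary search for 15 in [1, 2, 3, 5, 11, 13, 21, 23, 31, 37, 38, 43, 47, 49, 54, 61, 64, 72, 73]:

lo=0, hi=18, mid=9, arr[mid]=37 -> 37 > 15, search left half
lo=0, hi=8, mid=4, arr[mid]=11 -> 11 < 15, search right half
lo=5, hi=8, mid=6, arr[mid]=21 -> 21 > 15, search left half
lo=5, hi=5, mid=5, arr[mid]=13 -> 13 < 15, search right half
lo=6 > hi=5, target 15 not found

Binary search determines that 15 is not in the array after 4 comparisons. The search space was exhausted without finding the target.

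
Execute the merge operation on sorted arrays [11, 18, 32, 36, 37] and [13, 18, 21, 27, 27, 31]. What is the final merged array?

Merging process:

Compare 11 vs 13: take 11 from left. Merged: [11]
Compare 18 vs 13: take 13 from right. Merged: [11, 13]
Compare 18 vs 18: take 18 from left. Merged: [11, 13, 18]
Compare 32 vs 18: take 18 from right. Merged: [11, 13, 18, 18]
Compare 32 vs 21: take 21 from right. Merged: [11, 13, 18, 18, 21]
Compare 32 vs 27: take 27 from right. Merged: [11, 13, 18, 18, 21, 27]
Compare 32 vs 27: take 27 from right. Merged: [11, 13, 18, 18, 21, 27, 27]
Compare 32 vs 31: take 31 from right. Merged: [11, 13, 18, 18, 21, 27, 27, 31]
Append remaining from left: [32, 36, 37]. Merged: [11, 13, 18, 18, 21, 27, 27, 31, 32, 36, 37]

Final merged array: [11, 13, 18, 18, 21, 27, 27, 31, 32, 36, 37]
Total comparisons: 8

The merged array is [11, 13, 18, 18, 21, 27, 27, 31, 32, 36, 37], requiring 8 comparisons. The merge step runs in O(n) time where n is the total number of elements.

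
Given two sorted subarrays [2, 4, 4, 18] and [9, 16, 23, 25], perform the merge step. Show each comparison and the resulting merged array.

Merging process:

Compare 2 vs 9: take 2 from left. Merged: [2]
Compare 4 vs 9: take 4 from left. Merged: [2, 4]
Compare 4 vs 9: take 4 from left. Merged: [2, 4, 4]
Compare 18 vs 9: take 9 from right. Merged: [2, 4, 4, 9]
Compare 18 vs 16: take 16 from right. Merged: [2, 4, 4, 9, 16]
Compare 18 vs 23: take 18 from left. Merged: [2, 4, 4, 9, 16, 18]
Append remaining from right: [23, 25]. Merged: [2, 4, 4, 9, 16, 18, 23, 25]

Final merged array: [2, 4, 4, 9, 16, 18, 23, 25]
Total comparisons: 6

The merged array is [2, 4, 4, 9, 16, 18, 23, 25], requiring 6 comparisons. The merge step runs in O(n) time where n is the total number of elements.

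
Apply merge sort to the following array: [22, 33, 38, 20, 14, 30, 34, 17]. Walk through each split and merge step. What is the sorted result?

Merge sort trace:

Split: [22, 33, 38, 20, 14, 30, 34, 17] -> [22, 33, 38, 20] and [14, 30, 34, 17]
  Split: [22, 33, 38, 20] -> [22, 33] and [38, 20]
    Split: [22, 33] -> [22] and [33]
    Merge: [22] + [33] -> [22, 33]
    Split: [38, 20] -> [38] and [20]
    Merge: [38] + [20] -> [20, 38]
  Merge: [22, 33] + [20, 38] -> [20, 22, 33, 38]
  Split: [14, 30, 34, 17] -> [14, 30] and [34, 17]
    Split: [14, 30] -> [14] and [30]
    Merge: [14] + [30] -> [14, 30]
    Split: [34, 17] -> [34] and [17]
    Merge: [34] + [17] -> [17, 34]
  Merge: [14, 30] + [17, 34] -> [14, 17, 30, 34]
Merge: [20, 22, 33, 38] + [14, 17, 30, 34] -> [14, 17, 20, 22, 30, 33, 34, 38]

Final sorted array: [14, 17, 20, 22, 30, 33, 34, 38]

The merge sort proceeds by recursively splitting the array and merging sorted halves.
After all merges, the sorted array is [14, 17, 20, 22, 30, 33, 34, 38].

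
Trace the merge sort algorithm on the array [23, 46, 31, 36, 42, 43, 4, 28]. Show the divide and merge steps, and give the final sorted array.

Merge sort trace:

Split: [23, 46, 31, 36, 42, 43, 4, 28] -> [23, 46, 31, 36] and [42, 43, 4, 28]
  Split: [23, 46, 31, 36] -> [23, 46] and [31, 36]
    Split: [23, 46] -> [23] and [46]
    Merge: [23] + [46] -> [23, 46]
    Split: [31, 36] -> [31] and [36]
    Merge: [31] + [36] -> [31, 36]
  Merge: [23, 46] + [31, 36] -> [23, 31, 36, 46]
  Split: [42, 43, 4, 28] -> [42, 43] and [4, 28]
    Split: [42, 43] -> [42] and [43]
    Merge: [42] + [43] -> [42, 43]
    Split: [4, 28] -> [4] and [28]
    Merge: [4] + [28] -> [4, 28]
  Merge: [42, 43] + [4, 28] -> [4, 28, 42, 43]
Merge: [23, 31, 36, 46] + [4, 28, 42, 43] -> [4, 23, 28, 31, 36, 42, 43, 46]

Final sorted array: [4, 23, 28, 31, 36, 42, 43, 46]

The merge sort proceeds by recursively splitting the array and merging sorted halves.
After all merges, the sorted array is [4, 23, 28, 31, 36, 42, 43, 46].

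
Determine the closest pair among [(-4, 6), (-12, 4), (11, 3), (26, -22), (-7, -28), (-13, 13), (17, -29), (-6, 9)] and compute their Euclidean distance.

Computing all pairwise distances among 8 points:

d((-4, 6), (-12, 4)) = 8.2462
d((-4, 6), (11, 3)) = 15.2971
d((-4, 6), (26, -22)) = 41.0366
d((-4, 6), (-7, -28)) = 34.1321
d((-4, 6), (-13, 13)) = 11.4018
d((-4, 6), (17, -29)) = 40.8167
d((-4, 6), (-6, 9)) = 3.6056 <-- minimum
d((-12, 4), (11, 3)) = 23.0217
d((-12, 4), (26, -22)) = 46.0435
d((-12, 4), (-7, -28)) = 32.3883
d((-12, 4), (-13, 13)) = 9.0554
d((-12, 4), (17, -29)) = 43.9318
d((-12, 4), (-6, 9)) = 7.8102
d((11, 3), (26, -22)) = 29.1548
d((11, 3), (-7, -28)) = 35.8469
d((11, 3), (-13, 13)) = 26.0
d((11, 3), (17, -29)) = 32.5576
d((11, 3), (-6, 9)) = 18.0278
d((26, -22), (-7, -28)) = 33.541
d((26, -22), (-13, 13)) = 52.4023
d((26, -22), (17, -29)) = 11.4018
d((26, -22), (-6, 9)) = 44.5533
d((-7, -28), (-13, 13)) = 41.4367
d((-7, -28), (17, -29)) = 24.0208
d((-7, -28), (-6, 9)) = 37.0135
d((-13, 13), (17, -29)) = 51.614
d((-13, 13), (-6, 9)) = 8.0623
d((17, -29), (-6, 9)) = 44.4185

Closest pair: (-4, 6) and (-6, 9) with distance 3.6056

The closest pair is (-4, 6) and (-6, 9) with Euclidean distance 3.6056. For 8 points, brute-force pairwise comparison is shown above. For large n, the divide-and-conquer algorithm (sort by x, recurse on halves, check the dividing strip) achieves O(n log n).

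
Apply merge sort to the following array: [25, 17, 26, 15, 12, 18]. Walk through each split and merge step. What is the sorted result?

Merge sort trace:

Split: [25, 17, 26, 15, 12, 18] -> [25, 17, 26] and [15, 12, 18]
  Split: [25, 17, 26] -> [25] and [17, 26]
    Split: [17, 26] -> [17] and [26]
    Merge: [17] + [26] -> [17, 26]
  Merge: [25] + [17, 26] -> [17, 25, 26]
  Split: [15, 12, 18] -> [15] and [12, 18]
    Split: [12, 18] -> [12] and [18]
    Merge: [12] + [18] -> [12, 18]
  Merge: [15] + [12, 18] -> [12, 15, 18]
Merge: [17, 25, 26] + [12, 15, 18] -> [12, 15, 17, 18, 25, 26]

Final sorted array: [12, 15, 17, 18, 25, 26]

The merge sort proceeds by recursively splitting the array and merging sorted halves.
After all merges, the sorted array is [12, 15, 17, 18, 25, 26].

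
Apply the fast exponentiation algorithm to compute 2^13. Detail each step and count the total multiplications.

Computing 2^13 by squaring (build up from 2^1; each line after the first costs one multiplication):

2^1 = 2
2^2 = (2^1)^2 = 2^2 = 4
2^3 = 2 * 2^2 = 2 * 4 = 8
2^6 = (2^3)^2 = 8^2 = 64
2^12 = (2^6)^2 = 64^2 = 4096
2^13 = 2 * 2^12 = 2 * 4096 = 8192

Result: 8192
Multiplications needed: 5 (5 lines after 2^1)

2^13 = 8192. Using exponentiation by squaring, this requires 5 multiplications. The key idea: if the exponent is even, square the half-power; if odd, multiply by the base once.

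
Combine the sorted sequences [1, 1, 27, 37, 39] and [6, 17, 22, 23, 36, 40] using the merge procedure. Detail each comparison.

Merging process:

Compare 1 vs 6: take 1 from left. Merged: [1]
Compare 1 vs 6: take 1 from left. Merged: [1, 1]
Compare 27 vs 6: take 6 from right. Merged: [1, 1, 6]
Compare 27 vs 17: take 17 from right. Merged: [1, 1, 6, 17]
Compare 27 vs 22: take 22 from right. Merged: [1, 1, 6, 17, 22]
Compare 27 vs 23: take 23 from right. Merged: [1, 1, 6, 17, 22, 23]
Compare 27 vs 36: take 27 from left. Merged: [1, 1, 6, 17, 22, 23, 27]
Compare 37 vs 36: take 36 from right. Merged: [1, 1, 6, 17, 22, 23, 27, 36]
Compare 37 vs 40: take 37 from left. Merged: [1, 1, 6, 17, 22, 23, 27, 36, 37]
Compare 39 vs 40: take 39 from left. Merged: [1, 1, 6, 17, 22, 23, 27, 36, 37, 39]
Append remaining from right: [40]. Merged: [1, 1, 6, 17, 22, 23, 27, 36, 37, 39, 40]

Final merged array: [1, 1, 6, 17, 22, 23, 27, 36, 37, 39, 40]
Total comparisons: 10

The merged array is [1, 1, 6, 17, 22, 23, 27, 36, 37, 39, 40], requiring 10 comparisons. The merge step runs in O(n) time where n is the total number of elements.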